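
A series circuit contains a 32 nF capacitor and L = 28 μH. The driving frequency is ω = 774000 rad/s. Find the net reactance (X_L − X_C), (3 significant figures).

-18.7 Ω

X_L = ωL = 21.7 Ω
X_C = 1/(ωC) = 40.4 Ω
X = 21.7 − 40.4 = -18.7 Ω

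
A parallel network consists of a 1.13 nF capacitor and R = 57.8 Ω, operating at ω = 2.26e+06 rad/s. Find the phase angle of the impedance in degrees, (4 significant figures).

X_C = 1/(ωC) = 391.6 Ω
Parallel: admittances add. Y = 1/R + jωC
Y = (0.01730 + j0.002554) S
|Y| = 0.01749 S → |Z| = 1/|Y| = 57.18 Ω, ∠Z = −∠Y = -8.397°

-8.397°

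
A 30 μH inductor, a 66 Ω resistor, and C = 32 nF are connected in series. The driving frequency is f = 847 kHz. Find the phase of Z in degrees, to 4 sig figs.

ω = 2πf = 5.322e+06 rad/s
X_L = ωL = 159.7 Ω
X_C = 1/(ωC) = 5.872 Ω
Net reactance X = X_L − X_C = 153.8 Ω
Z = 66.00 + j153.8 Ω
|Z| = √(66.00² + 153.8²) = 167.3 Ω
∠Z = arctan(153.8/66.00) = 66.77°

66.77°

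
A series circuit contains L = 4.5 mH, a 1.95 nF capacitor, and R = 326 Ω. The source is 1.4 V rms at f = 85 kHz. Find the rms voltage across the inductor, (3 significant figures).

ω = 2πf = 534100 rad/s
X_L = ωL = 2400 Ω
X_C = 1/(ωC) = 960 Ω
Net reactance X = X_L − X_C = 1440 Ω
Z = 326 + j1440 Ω
|Z| = √(326² + 1440²) = 1480 Ω
I = V/|Z| = 946 μA
V_L = I·|Z_L| = 0.000946 × 2400 = 2.27 V

2.27 V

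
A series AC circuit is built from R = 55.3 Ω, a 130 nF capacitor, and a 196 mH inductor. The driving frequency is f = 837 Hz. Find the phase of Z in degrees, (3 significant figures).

-82.7°

ω = 2πf = 5259 rad/s
X_L = ωL = 1030 Ω
X_C = 1/(ωC) = 1460 Ω
Net reactance X = X_L − X_C = -432 Ω
Z = 55.3 − j432 Ω
|Z| = √(55.3² + 432²) = 435 Ω
∠Z = arctan(-432/55.3) = -82.7°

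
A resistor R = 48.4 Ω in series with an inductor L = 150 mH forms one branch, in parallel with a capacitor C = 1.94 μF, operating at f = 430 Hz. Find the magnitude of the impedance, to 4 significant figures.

354.2 Ω

ω = 2πf = 2702 rad/s
X_L = ωL = 405.3 Ω
X_C = 1/(ωC) = 190.8 Ω
Branch 1 (R+jX_L): Z₁ = 48.40 + j405.3 Ω, |Z₁| = 408.1 Ω
Branch 2 (−jX_C): Z₂ = −j190.8 Ω
Parallel: Z = Z₁Z₂/(Z₁+Z₂), |Z| = 354.2 Ω, ∠Z = -84.09°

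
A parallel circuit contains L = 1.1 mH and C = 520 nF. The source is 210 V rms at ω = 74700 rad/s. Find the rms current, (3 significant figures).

5.60 A

X_L = ωL = 82.2 Ω
X_C = 1/(ωC) = 25.7 Ω
Parallel: admittances add. Y = 1/(jωL) + jωC
Y = (0 + j0.0267) S
|Y| = 0.0267 S → |Z| = 1/|Y| = 37.5 Ω, ∠Z = −∠Y = -90.0°
I = V/|Z| = 210/37.5 = 5.60 A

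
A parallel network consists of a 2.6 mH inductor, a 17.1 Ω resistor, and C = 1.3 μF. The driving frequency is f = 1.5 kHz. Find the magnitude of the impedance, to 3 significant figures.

15.4 Ω

ω = 2πf = 9425 rad/s
X_L = ωL = 24.5 Ω
X_C = 1/(ωC) = 81.6 Ω
Parallel: admittances add. Y = 1/R + 1/(jωL) + jωC
Y = (0.0585 − j0.0286) S
|Y| = 0.0651 S → |Z| = 1/|Y| = 15.4 Ω, ∠Z = −∠Y = 26.0°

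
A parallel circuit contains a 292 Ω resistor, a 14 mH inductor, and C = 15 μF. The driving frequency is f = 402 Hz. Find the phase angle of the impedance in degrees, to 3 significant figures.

-70.4°

ω = 2πf = 2526 rad/s
X_L = ωL = 35.4 Ω
X_C = 1/(ωC) = 26.4 Ω
Parallel: admittances add. Y = 1/R + 1/(jωL) + jωC
Y = (0.00342 + j0.00961) S
|Y| = 0.0102 S → |Z| = 1/|Y| = 98.0 Ω, ∠Z = −∠Y = -70.4°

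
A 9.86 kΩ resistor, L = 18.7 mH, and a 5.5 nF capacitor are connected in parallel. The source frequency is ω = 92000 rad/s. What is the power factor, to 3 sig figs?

0.803

X_L = ωL = 1720 Ω
X_C = 1/(ωC) = 1980 Ω
Parallel: admittances add. Y = 1/R + 1/(jωL) + jωC
Y = (0.000101 − j7.53e-05) S
|Y| = 0.000126 S → |Z| = 1/|Y| = 7920 Ω, ∠Z = −∠Y = 36.6°
cos φ = cos(36.6°) = 0.803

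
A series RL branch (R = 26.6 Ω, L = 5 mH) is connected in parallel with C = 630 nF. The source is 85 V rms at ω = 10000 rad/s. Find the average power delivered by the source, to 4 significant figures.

X_L = ωL = 50.00 Ω
X_C = 1/(ωC) = 158.7 Ω
Branch 1 (R+jX_L): Z₁ = 26.60 + j50.00 Ω, |Z₁| = 56.64 Ω
Branch 2 (−jX_C): Z₂ = −j158.7 Ω
Parallel: Z = Z₁Z₂/(Z₁+Z₂), |Z| = 80.31 Ω, ∠Z = 48.24°
I = V/|Z| = 1.058 A
P = VI cos φ = 85 × 1.058 × cos(48.24°) = 59.92 W

59.92 W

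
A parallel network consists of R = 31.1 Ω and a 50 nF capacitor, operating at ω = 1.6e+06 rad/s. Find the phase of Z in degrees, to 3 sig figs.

X_C = 1/(ωC) = 12.5 Ω
Parallel: admittances add. Y = 1/R + jωC
Y = (0.0322 + j0.0800) S
|Y| = 0.0862 S → |Z| = 1/|Y| = 11.6 Ω, ∠Z = −∠Y = -68.1°

-68.1°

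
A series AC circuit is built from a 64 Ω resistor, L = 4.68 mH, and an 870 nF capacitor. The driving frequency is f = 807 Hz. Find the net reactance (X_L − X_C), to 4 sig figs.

-203.0 Ω

ω = 2πf = 5071 rad/s
X_L = ωL = 23.73 Ω
X_C = 1/(ωC) = 226.7 Ω
X = 23.73 − 226.7 = -203.0 Ω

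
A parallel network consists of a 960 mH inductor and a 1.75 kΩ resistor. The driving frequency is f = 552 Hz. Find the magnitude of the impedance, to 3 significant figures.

ω = 2πf = 3468 rad/s
X_L = ωL = 3330 Ω
Parallel: admittances add. Y = 1/R + 1/(jωL)
Y = (0.000571 − j0.000300) S
|Y| = 0.000646 S → |Z| = 1/|Y| = 1550 Ω, ∠Z = −∠Y = 27.7°

1550 Ω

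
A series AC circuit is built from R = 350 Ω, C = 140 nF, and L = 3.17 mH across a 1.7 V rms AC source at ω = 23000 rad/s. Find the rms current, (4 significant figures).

X_L = ωL = 72.91 Ω
X_C = 1/(ωC) = 310.6 Ω
Net reactance X = X_L − X_C = -237.6 Ω
Z = 350.0 − j237.6 Ω
|Z| = √(350.0² + 237.6²) = 423.1 Ω
I = V/|Z| = 1.7/423.1 = 4.018 mA

4.018 mA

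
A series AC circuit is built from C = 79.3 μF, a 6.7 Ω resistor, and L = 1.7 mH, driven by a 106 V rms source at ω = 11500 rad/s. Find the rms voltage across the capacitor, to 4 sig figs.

X_L = ωL = 19.55 Ω
X_C = 1/(ωC) = 1.097 Ω
Net reactance X = X_L − X_C = 18.45 Ω
Z = 6.700 + j18.45 Ω
|Z| = √(6.700² + 18.45²) = 19.63 Ω
I = V/|Z| = 5.399 A
V_C = I·|Z_C| = 5.399 × 1.097 = 5.921 V

5.921 V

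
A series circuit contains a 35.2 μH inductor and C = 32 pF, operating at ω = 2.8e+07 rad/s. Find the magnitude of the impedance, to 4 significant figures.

130.5 Ω

X_L = ωL = 985.6 Ω
X_C = 1/(ωC) = 1116 Ω
Net reactance X = X_L − X_C = -130.5 Ω
Z = − j130.5 Ω
|Z| = √(0² + 130.5²) = 130.5 Ω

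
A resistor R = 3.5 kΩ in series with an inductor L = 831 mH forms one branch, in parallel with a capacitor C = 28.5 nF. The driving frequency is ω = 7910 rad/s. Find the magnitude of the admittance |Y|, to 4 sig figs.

124.1 μS

X_L = ωL = 6573 Ω
X_C = 1/(ωC) = 4436 Ω
Branch 1 (R+jX_L): Z₁ = 3500 + j6573 Ω, |Z₁| = 7447 Ω
Branch 2 (−jX_C): Z₂ = −j4436 Ω
Parallel: Z = Z₁Z₂/(Z₁+Z₂), |Z| = 8055 Ω, ∠Z = -59.44°
|Y| = 1/|Z| = 124.1 μS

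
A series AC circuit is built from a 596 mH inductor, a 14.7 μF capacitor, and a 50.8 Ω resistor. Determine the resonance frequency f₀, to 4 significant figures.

53.77 Hz

ω₀ = 1/√(LC) = 1/√(0.596 × 1.47e-05) = 337.8 rad/s
f₀ = ω₀/(2π) = 53.77 Hz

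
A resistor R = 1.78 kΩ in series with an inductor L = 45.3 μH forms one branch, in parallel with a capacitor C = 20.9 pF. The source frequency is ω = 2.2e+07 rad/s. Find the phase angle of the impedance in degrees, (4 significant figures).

X_L = ωL = 996.6 Ω
X_C = 1/(ωC) = 2175 Ω
Branch 1 (R+jX_L): Z₁ = 1780 + j996.6 Ω, |Z₁| = 2040 Ω
Branch 2 (−jX_C): Z₂ = −j2175 Ω
Parallel: Z = Z₁Z₂/(Z₁+Z₂), |Z| = 2078 Ω, ∠Z = -27.25°

-27.25°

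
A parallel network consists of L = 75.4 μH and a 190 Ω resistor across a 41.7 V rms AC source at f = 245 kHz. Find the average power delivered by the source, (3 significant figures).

ω = 2πf = 1.539e+06 rad/s
X_L = ωL = 116 Ω
Parallel: admittances add. Y = 1/R + 1/(jωL)
Y = (0.00526 − j0.00862) S
|Y| = 0.0101 S → |Z| = 1/|Y| = 99.0 Ω, ∠Z = −∠Y = 58.6°
I = V/|Z| = 421 mA
P = VI cos φ = 41.7 × 0.421 × cos(58.6°) = 9.15 W

9.15 W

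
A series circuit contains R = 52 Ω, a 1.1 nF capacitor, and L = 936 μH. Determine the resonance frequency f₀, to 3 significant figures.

157 kHz

ω₀ = 1/√(LC) = 1/√(0.000936 × 1.1e-09) = 985500 rad/s
f₀ = ω₀/(2π) = 157 kHz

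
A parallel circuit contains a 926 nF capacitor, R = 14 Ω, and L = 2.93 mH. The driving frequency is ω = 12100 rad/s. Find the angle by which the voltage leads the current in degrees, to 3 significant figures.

X_L = ωL = 35.5 Ω
X_C = 1/(ωC) = 89.2 Ω
Parallel: admittances add. Y = 1/R + 1/(jωL) + jωC
Y = (0.0714 − j0.0170) S
|Y| = 0.0734 S → |Z| = 1/|Y| = 13.6 Ω, ∠Z = −∠Y = 13.4°

13.4°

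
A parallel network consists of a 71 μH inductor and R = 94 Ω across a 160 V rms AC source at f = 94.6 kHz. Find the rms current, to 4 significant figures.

4.156 A

ω = 2πf = 594400 rad/s
X_L = ωL = 42.20 Ω
Parallel: admittances add. Y = 1/R + 1/(jωL)
Y = (0.01064 − j0.02370) S
|Y| = 0.02597 S → |Z| = 1/|Y| = 38.50 Ω, ∠Z = −∠Y = 65.82°
I = V/|Z| = 160/38.50 = 4.156 A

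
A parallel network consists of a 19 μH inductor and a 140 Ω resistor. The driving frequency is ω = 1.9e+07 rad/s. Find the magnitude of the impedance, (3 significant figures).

131 Ω

X_L = ωL = 361 Ω
Parallel: admittances add. Y = 1/R + 1/(jωL)
Y = (0.00714 − j0.00277) S
|Y| = 0.00766 S → |Z| = 1/|Y| = 131 Ω, ∠Z = −∠Y = 21.2°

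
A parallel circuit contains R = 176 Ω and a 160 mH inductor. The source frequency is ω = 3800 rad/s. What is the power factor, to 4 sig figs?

X_L = ωL = 608.0 Ω
Parallel: admittances add. Y = 1/R + 1/(jωL)
Y = (0.005682 − j0.001645) S
|Y| = 0.005915 S → |Z| = 1/|Y| = 169.1 Ω, ∠Z = −∠Y = 16.14°
cos φ = cos(16.14°) = 0.9606

0.9606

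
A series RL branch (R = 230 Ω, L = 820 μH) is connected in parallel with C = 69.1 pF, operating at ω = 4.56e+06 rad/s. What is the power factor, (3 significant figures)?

X_L = ωL = 3740 Ω
X_C = 1/(ωC) = 3170 Ω
Branch 1 (R+jX_L): Z₁ = 230 + j3740 Ω, |Z₁| = 3750 Ω
Branch 2 (−jX_C): Z₂ = −j3170 Ω
Parallel: Z = Z₁Z₂/(Z₁+Z₂), |Z| = 19500 Ω, ∠Z = -71.4°
cos φ = cos(-71.4°) = 0.319

0.319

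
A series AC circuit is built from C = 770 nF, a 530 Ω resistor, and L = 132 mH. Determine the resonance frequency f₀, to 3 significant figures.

ω₀ = 1/√(LC) = 1/√(0.132 × 7.7e-07) = 3137 rad/s
f₀ = ω₀/(2π) = 499 Hz

499 Hz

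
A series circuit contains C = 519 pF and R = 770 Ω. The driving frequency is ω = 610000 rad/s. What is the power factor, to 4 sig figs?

0.2368

X_C = 1/(ωC) = 3159 Ω
Z = 770.0 − j3159 Ω
|Z| = √(770.0² + 3159²) = 3251 Ω
∠Z = arctan(-3159/770.0) = -76.30°
cos φ = cos(-76.30°) = 0.2368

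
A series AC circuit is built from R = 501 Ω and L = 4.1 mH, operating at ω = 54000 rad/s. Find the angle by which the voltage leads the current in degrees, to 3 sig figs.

23.8°

X_L = ωL = 221 Ω
Z = 501 + j221 Ω
|Z| = √(501² + 221²) = 548 Ω
∠Z = arctan(221/501) = 23.8°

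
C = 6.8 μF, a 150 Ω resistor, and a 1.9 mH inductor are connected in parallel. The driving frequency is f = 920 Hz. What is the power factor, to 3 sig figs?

ω = 2πf = 5781 rad/s
X_L = ωL = 11.0 Ω
X_C = 1/(ωC) = 25.4 Ω
Parallel: admittances add. Y = 1/R + 1/(jωL) + jωC
Y = (0.00667 − j0.0517) S
|Y| = 0.0522 S → |Z| = 1/|Y| = 19.2 Ω, ∠Z = −∠Y = 82.7°
cos φ = cos(82.7°) = 0.128

0.128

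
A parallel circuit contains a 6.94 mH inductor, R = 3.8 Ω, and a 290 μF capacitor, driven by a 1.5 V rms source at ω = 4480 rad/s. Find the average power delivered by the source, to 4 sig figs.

X_L = ωL = 31.09 Ω
X_C = 1/(ωC) = 0.7697 Ω
Parallel: admittances add. Y = 1/R + 1/(jωL) + jωC
Y = (0.2632 + j1.267) S
|Y| = 1.294 S → |Z| = 1/|Y| = 0.7728 Ω, ∠Z = −∠Y = -78.27°
I = V/|Z| = 1.941 A
P = VI cos φ = 1.5 × 1.941 × cos(-78.27°) = 592.1 mW

592.1 mW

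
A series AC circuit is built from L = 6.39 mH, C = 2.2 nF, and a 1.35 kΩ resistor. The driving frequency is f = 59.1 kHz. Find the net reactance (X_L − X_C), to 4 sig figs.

1149 Ω

ω = 2πf = 371300 rad/s
X_L = ωL = 2373 Ω
X_C = 1/(ωC) = 1224 Ω
X = 2373 − 1224 = 1149 Ω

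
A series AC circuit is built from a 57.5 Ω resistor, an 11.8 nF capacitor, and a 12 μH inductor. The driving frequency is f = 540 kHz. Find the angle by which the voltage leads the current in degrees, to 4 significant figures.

15.31°

ω = 2πf = 3.393e+06 rad/s
X_L = ωL = 40.72 Ω
X_C = 1/(ωC) = 24.98 Ω
Net reactance X = X_L − X_C = 15.74 Ω
Z = 57.50 + j15.74 Ω
|Z| = √(57.50² + 15.74²) = 59.61 Ω
∠Z = arctan(15.74/57.50) = 15.31°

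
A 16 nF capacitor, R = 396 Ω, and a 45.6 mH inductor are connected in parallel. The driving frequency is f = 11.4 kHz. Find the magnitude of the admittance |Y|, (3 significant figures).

2.66 mS

ω = 2πf = 71630 rad/s
X_L = ωL = 3270 Ω
X_C = 1/(ωC) = 873 Ω
Parallel: admittances add. Y = 1/R + 1/(jωL) + jωC
Y = (0.00253 + j0.000840) S
|Y| = 0.00266 S → |Z| = 1/|Y| = 376 Ω, ∠Z = −∠Y = -18.4°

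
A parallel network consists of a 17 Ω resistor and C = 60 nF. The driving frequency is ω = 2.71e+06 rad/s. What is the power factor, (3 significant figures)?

X_C = 1/(ωC) = 6.15 Ω
Parallel: admittances add. Y = 1/R + jωC
Y = (0.0588 + j0.163) S
|Y| = 0.173 S → |Z| = 1/|Y| = 5.78 Ω, ∠Z = −∠Y = -70.1°
cos φ = cos(-70.1°) = 0.340

0.340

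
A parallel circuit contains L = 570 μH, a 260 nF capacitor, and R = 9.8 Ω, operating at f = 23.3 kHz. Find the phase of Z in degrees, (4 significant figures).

-14.34°

ω = 2πf = 146400 rad/s
X_L = ωL = 83.45 Ω
X_C = 1/(ωC) = 26.27 Ω
Parallel: admittances add. Y = 1/R + 1/(jωL) + jωC
Y = (0.1020 + j0.02608) S
|Y| = 0.1053 S → |Z| = 1/|Y| = 9.495 Ω, ∠Z = −∠Y = -14.34°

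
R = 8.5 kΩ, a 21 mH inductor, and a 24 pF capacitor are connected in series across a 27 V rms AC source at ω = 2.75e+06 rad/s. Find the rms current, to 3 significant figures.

622 μA

X_L = ωL = 57800 Ω
X_C = 1/(ωC) = 15200 Ω
Net reactance X = X_L − X_C = 42600 Ω
Z = 8500 + j42600 Ω
|Z| = √(8500² + 42600²) = 43400 Ω
I = V/|Z| = 27/43400 = 622 μA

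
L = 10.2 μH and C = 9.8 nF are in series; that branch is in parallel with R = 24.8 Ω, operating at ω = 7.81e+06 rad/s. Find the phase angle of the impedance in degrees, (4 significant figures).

X_L = ωL = 79.66 Ω
X_C = 1/(ωC) = 13.07 Ω
Branch 1: Z₁ = R = 24.80 Ω
Branch 2 (series LC): Z₂ = j(X_L − X_C) = j66.60 Ω
Parallel: Z = Z₁Z₂/(Z₁+Z₂), |Z| = 23.24 Ω, ∠Z = 20.42°

20.42°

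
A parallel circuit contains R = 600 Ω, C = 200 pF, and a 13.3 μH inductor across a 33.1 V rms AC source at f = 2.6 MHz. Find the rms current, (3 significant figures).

70.7 mA

ω = 2πf = 1.634e+07 rad/s
X_L = ωL = 217 Ω
X_C = 1/(ωC) = 306 Ω
Parallel: admittances add. Y = 1/R + 1/(jωL) + jωC
Y = (0.00167 − j0.00134) S
|Y| = 0.00214 S → |Z| = 1/|Y| = 468 Ω, ∠Z = −∠Y = 38.7°
I = V/|Z| = 33.1/468 = 70.7 mA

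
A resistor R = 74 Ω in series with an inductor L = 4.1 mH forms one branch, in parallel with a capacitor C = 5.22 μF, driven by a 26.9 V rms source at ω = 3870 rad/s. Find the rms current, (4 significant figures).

X_L = ωL = 15.87 Ω
X_C = 1/(ωC) = 49.50 Ω
Branch 1 (R+jX_L): Z₁ = 74.00 + j15.87 Ω, |Z₁| = 75.68 Ω
Branch 2 (−jX_C): Z₂ = −j49.50 Ω
Parallel: Z = Z₁Z₂/(Z₁+Z₂), |Z| = 46.09 Ω, ∠Z = -53.46°
I = V/|Z| = 26.9/46.09 = 583.7 mA

583.7 mA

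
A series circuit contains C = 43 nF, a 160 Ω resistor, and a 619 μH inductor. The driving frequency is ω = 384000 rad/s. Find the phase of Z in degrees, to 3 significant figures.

47.9°

X_L = ωL = 238 Ω
X_C = 1/(ωC) = 60.6 Ω
Net reactance X = X_L − X_C = 177 Ω
Z = 160 + j177 Ω
|Z| = √(160² + 177²) = 239 Ω
∠Z = arctan(177/160) = 47.9°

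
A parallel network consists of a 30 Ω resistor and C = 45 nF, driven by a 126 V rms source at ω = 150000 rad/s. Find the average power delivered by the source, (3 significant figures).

529 W

X_C = 1/(ωC) = 148 Ω
Parallel: admittances add. Y = 1/R + jωC
Y = (0.0333 + j0.00675) S
|Y| = 0.0340 S → |Z| = 1/|Y| = 29.4 Ω, ∠Z = −∠Y = -11.4°
I = V/|Z| = 4.29 A
P = VI cos φ = 126 × 4.29 × cos(-11.4°) = 529 W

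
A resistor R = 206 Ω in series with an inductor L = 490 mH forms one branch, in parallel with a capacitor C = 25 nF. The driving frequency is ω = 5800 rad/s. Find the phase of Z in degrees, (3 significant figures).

82.9°

X_L = ωL = 2840 Ω
X_C = 1/(ωC) = 6900 Ω
Branch 1 (R+jX_L): Z₁ = 206 + j2840 Ω, |Z₁| = 2850 Ω
Branch 2 (−jX_C): Z₂ = −j6900 Ω
Parallel: Z = Z₁Z₂/(Z₁+Z₂), |Z| = 4840 Ω, ∠Z = 82.9°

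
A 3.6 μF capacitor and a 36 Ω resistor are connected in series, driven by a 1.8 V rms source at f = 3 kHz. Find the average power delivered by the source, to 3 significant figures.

77.1 mW

ω = 2πf = 18850 rad/s
X_C = 1/(ωC) = 14.7 Ω
Z = 36.0 − j14.7 Ω
|Z| = √(36.0² + 14.7²) = 38.9 Ω
∠Z = arctan(-14.7/36.0) = -22.3°
I = V/|Z| = 46.3 mA
P = VI cos φ = 1.8 × 0.0463 × cos(-22.3°) = 77.1 mW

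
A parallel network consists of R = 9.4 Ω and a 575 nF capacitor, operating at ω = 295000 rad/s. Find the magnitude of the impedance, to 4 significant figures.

4.994 Ω

X_C = 1/(ωC) = 5.895 Ω
Parallel: admittances add. Y = 1/R + jωC
Y = (0.1064 + j0.1696) S
|Y| = 0.2002 S → |Z| = 1/|Y| = 4.994 Ω, ∠Z = −∠Y = -57.91°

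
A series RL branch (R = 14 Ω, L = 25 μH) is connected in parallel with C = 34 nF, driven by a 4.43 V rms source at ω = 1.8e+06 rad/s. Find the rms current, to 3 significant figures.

X_L = ωL = 45.0 Ω
X_C = 1/(ωC) = 16.3 Ω
Branch 1 (R+jX_L): Z₁ = 14.0 + j45.0 Ω, |Z₁| = 47.1 Ω
Branch 2 (−jX_C): Z₂ = −j16.3 Ω
Parallel: Z = Z₁Z₂/(Z₁+Z₂), |Z| = 24.1 Ω, ∠Z = -81.2°
I = V/|Z| = 4.43/24.1 = 183 mA

183 mA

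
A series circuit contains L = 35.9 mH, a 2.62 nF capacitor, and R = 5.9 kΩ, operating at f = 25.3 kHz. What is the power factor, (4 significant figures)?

ω = 2πf = 159000 rad/s
X_L = ωL = 5707 Ω
X_C = 1/(ωC) = 2401 Ω
Net reactance X = X_L − X_C = 3306 Ω
Z = 5900 + j3306 Ω
|Z| = √(5900² + 3306²) = 6763 Ω
∠Z = arctan(3306/5900) = 29.26°
cos φ = cos(29.26°) = 0.8724

0.8724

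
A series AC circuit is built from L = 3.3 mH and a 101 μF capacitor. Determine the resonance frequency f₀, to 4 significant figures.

275.7 Hz

ω₀ = 1/√(LC) = 1/√(0.0033 × 0.000101) = 1732 rad/s
f₀ = ω₀/(2π) = 275.7 Hz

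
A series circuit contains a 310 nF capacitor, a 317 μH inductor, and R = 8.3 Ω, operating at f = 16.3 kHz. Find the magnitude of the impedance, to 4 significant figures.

ω = 2πf = 102400 rad/s
X_L = ωL = 32.47 Ω
X_C = 1/(ωC) = 31.50 Ω
Net reactance X = X_L − X_C = 0.9687 Ω
Z = 8.300 + j0.9687 Ω
|Z| = √(8.300² + 0.9687²) = 8.356 Ω

8.356 Ω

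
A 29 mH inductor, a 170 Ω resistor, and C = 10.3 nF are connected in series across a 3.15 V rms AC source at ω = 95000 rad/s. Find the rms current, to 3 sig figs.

1.81 mA

X_L = ωL = 2760 Ω
X_C = 1/(ωC) = 1020 Ω
Net reactance X = X_L − X_C = 1730 Ω
Z = 170 + j1730 Ω
|Z| = √(170² + 1730²) = 1740 Ω
I = V/|Z| = 3.15/1740 = 1.81 mA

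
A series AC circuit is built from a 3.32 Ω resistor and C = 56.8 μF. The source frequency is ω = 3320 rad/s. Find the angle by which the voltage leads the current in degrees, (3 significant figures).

-58.0°

X_C = 1/(ωC) = 5.30 Ω
Z = 3.32 − j5.30 Ω
|Z| = √(3.32² + 5.30²) = 6.26 Ω
∠Z = arctan(-5.30/3.32) = -58.0°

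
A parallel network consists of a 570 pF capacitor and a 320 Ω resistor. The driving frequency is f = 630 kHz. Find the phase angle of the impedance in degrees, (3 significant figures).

-35.8°

ω = 2πf = 3.958e+06 rad/s
X_C = 1/(ωC) = 443 Ω
Parallel: admittances add. Y = 1/R + jωC
Y = (0.00313 + j0.00226) S
|Y| = 0.00385 S → |Z| = 1/|Y| = 259 Ω, ∠Z = −∠Y = -35.8°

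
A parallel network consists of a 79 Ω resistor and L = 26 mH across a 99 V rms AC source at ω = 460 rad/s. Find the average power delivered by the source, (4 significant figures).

X_L = ωL = 11.96 Ω
Parallel: admittances add. Y = 1/R + 1/(jωL)
Y = (0.01266 − j0.08361) S
|Y| = 0.08456 S → |Z| = 1/|Y| = 11.83 Ω, ∠Z = −∠Y = 81.39°
I = V/|Z| = 8.372 A
P = VI cos φ = 99 × 8.372 × cos(81.39°) = 124.1 W

124.1 W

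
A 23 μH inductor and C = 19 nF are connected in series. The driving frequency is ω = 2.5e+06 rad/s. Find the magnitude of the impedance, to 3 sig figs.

36.4 Ω

X_L = ωL = 57.5 Ω
X_C = 1/(ωC) = 21.1 Ω
Net reactance X = X_L − X_C = 36.4 Ω
Z = j36.4 Ω
|Z| = √(0² + 36.4²) = 36.4 Ω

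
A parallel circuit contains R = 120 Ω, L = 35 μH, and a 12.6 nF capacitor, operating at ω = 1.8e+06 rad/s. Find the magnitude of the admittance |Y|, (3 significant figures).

X_L = ωL = 63.0 Ω
X_C = 1/(ωC) = 44.1 Ω
Parallel: admittances add. Y = 1/R + 1/(jωL) + jωC
Y = (0.00833 + j0.00681) S
|Y| = 0.0108 S → |Z| = 1/|Y| = 92.9 Ω, ∠Z = −∠Y = -39.2°

10.8 mS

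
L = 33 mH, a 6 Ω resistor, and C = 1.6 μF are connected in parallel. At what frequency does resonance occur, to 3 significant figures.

ω₀ = 1/√(LC) = 1/√(0.033 × 1.6e-06) = 4352 rad/s
f₀ = ω₀/(2π) = 693 Hz

693 Hz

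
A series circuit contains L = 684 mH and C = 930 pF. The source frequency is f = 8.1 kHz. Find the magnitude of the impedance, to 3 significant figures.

13700 Ω

ω = 2πf = 50890 rad/s
X_L = ωL = 34800 Ω
X_C = 1/(ωC) = 21100 Ω
Net reactance X = X_L − X_C = 13700 Ω
Z = j13700 Ω
|Z| = √(0² + 13700²) = 13700 Ω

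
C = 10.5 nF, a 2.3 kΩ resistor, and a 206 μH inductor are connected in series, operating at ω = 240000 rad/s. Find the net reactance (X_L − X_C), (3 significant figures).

X_L = ωL = 49.4 Ω
X_C = 1/(ωC) = 397 Ω
X = 49.4 − 397 = -347 Ω

-347 Ω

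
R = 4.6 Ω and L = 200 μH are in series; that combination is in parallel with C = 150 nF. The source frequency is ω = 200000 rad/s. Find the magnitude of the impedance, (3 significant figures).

X_L = ωL = 40.0 Ω
X_C = 1/(ωC) = 33.3 Ω
Branch 1 (R+jX_L): Z₁ = 4.60 + j40.0 Ω, |Z₁| = 40.3 Ω
Branch 2 (−jX_C): Z₂ = −j33.3 Ω
Parallel: Z = Z₁Z₂/(Z₁+Z₂), |Z| = 166 Ω, ∠Z = -62.0°

166 Ω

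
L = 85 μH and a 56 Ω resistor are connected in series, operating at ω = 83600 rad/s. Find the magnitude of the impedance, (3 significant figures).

X_L = ωL = 7.11 Ω
Z = 56.0 + j7.11 Ω
|Z| = √(56.0² + 7.11²) = 56.4 Ω

56.4 Ω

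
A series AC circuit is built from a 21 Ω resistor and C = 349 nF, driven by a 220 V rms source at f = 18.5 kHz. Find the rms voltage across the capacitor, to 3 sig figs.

ω = 2πf = 116200 rad/s
X_C = 1/(ωC) = 24.7 Ω
Z = 21.0 − j24.7 Ω
|Z| = √(21.0² + 24.7²) = 32.4 Ω
I = V/|Z| = 6.79 A
V_C = I·|Z_C| = 6.79 × 24.7 = 167 V

167 V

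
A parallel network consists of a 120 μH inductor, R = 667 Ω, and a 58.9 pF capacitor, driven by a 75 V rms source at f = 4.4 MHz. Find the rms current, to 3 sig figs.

ω = 2πf = 2.765e+07 rad/s
X_L = ωL = 3320 Ω
X_C = 1/(ωC) = 614 Ω
Parallel: admittances add. Y = 1/R + 1/(jωL) + jωC
Y = (0.00150 + j0.00133) S
|Y| = 0.00200 S → |Z| = 1/|Y| = 499 Ω, ∠Z = −∠Y = -41.5°
I = V/|Z| = 75/499 = 150 mA

150 mA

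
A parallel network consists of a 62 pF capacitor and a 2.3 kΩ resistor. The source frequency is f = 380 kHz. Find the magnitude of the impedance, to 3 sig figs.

ω = 2πf = 2.388e+06 rad/s
X_C = 1/(ωC) = 6760 Ω
Parallel: admittances add. Y = 1/R + jωC
Y = (0.000435 + j0.000148) S
|Y| = 0.000459 S → |Z| = 1/|Y| = 2180 Ω, ∠Z = −∠Y = -18.8°

2180 Ω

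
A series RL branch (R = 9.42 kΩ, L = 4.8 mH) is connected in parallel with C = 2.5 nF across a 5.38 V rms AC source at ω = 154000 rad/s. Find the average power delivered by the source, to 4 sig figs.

3.054 mW

X_L = ωL = 739.2 Ω
X_C = 1/(ωC) = 2597 Ω
Branch 1 (R+jX_L): Z₁ = 9420 + j739.2 Ω, |Z₁| = 9449 Ω
Branch 2 (−jX_C): Z₂ = −j2597 Ω
Parallel: Z = Z₁Z₂/(Z₁+Z₂), |Z| = 2556 Ω, ∠Z = -74.35°
I = V/|Z| = 2.105 mA
P = VI cos φ = 5.38 × 0.002105 × cos(-74.35°) = 3.054 mW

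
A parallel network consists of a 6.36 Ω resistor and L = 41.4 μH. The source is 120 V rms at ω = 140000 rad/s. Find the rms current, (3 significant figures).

28.0 A

X_L = ωL = 5.80 Ω
Parallel: admittances add. Y = 1/R + 1/(jωL)
Y = (0.157 − j0.173) S
|Y| = 0.233 S → |Z| = 1/|Y| = 4.28 Ω, ∠Z = −∠Y = 47.7°
I = V/|Z| = 120/4.28 = 28.0 A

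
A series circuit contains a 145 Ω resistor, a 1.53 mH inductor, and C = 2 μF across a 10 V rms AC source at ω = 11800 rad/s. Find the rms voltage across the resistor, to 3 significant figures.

9.86 V

X_L = ωL = 18.1 Ω
X_C = 1/(ωC) = 42.4 Ω
Net reactance X = X_L − X_C = -24.3 Ω
Z = 145 − j24.3 Ω
|Z| = √(145² + 24.3²) = 147 Ω
I = V/|Z| = 68.0 mA
V_R = I·|Z_R| = 0.0680 × 145 = 9.86 V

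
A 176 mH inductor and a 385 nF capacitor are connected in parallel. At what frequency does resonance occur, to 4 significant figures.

611.4 Hz

ω₀ = 1/√(LC) = 1/√(0.176 × 3.85e-07) = 3842 rad/s
f₀ = ω₀/(2π) = 611.4 Hz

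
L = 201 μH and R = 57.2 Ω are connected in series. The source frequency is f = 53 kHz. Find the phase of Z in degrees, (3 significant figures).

49.5°

ω = 2πf = 333000 rad/s
X_L = ωL = 66.9 Ω
Z = 57.2 + j66.9 Ω
|Z| = √(57.2² + 66.9²) = 88.0 Ω
∠Z = arctan(66.9/57.2) = 49.5°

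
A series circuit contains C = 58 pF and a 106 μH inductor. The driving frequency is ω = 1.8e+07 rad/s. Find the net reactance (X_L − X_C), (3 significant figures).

950 Ω

X_L = ωL = 1910 Ω
X_C = 1/(ωC) = 958 Ω
X = 1910 − 958 = 950 Ω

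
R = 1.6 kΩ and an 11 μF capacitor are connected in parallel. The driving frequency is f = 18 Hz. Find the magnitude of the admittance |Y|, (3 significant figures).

1.39 mS

ω = 2πf = 113.1 rad/s
X_C = 1/(ωC) = 804 Ω
Parallel: admittances add. Y = 1/R + jωC
Y = (0.000625 + j0.00124) S
|Y| = 0.00139 S → |Z| = 1/|Y| = 718 Ω, ∠Z = −∠Y = -63.3°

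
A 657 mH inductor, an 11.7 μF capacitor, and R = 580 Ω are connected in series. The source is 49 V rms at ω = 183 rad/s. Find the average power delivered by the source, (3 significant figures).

X_L = ωL = 120 Ω
X_C = 1/(ωC) = 467 Ω
Net reactance X = X_L − X_C = -347 Ω
Z = 580 − j347 Ω
|Z| = √(580² + 347²) = 676 Ω
∠Z = arctan(-347/580) = -30.9°
I = V/|Z| = 72.5 mA
P = VI cos φ = 49 × 0.0725 × cos(-30.9°) = 3.05 W

3.05 W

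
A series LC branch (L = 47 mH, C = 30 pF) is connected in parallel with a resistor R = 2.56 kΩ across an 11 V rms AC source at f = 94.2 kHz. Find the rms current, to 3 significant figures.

4.31 mA

ω = 2πf = 591900 rad/s
X_L = ωL = 27800 Ω
X_C = 1/(ωC) = 56300 Ω
Branch 1: Z₁ = R = 2560 Ω
Branch 2 (series LC): Z₂ = j(X_L − X_C) = −j28500 Ω
Parallel: Z = Z₁Z₂/(Z₁+Z₂), |Z| = 2550 Ω, ∠Z = -5.13°
I = V/|Z| = 11/2550 = 4.31 mA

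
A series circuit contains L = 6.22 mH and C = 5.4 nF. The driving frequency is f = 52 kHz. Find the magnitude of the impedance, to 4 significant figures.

1465 Ω

ω = 2πf = 326700 rad/s
X_L = ωL = 2032 Ω
X_C = 1/(ωC) = 566.8 Ω
Net reactance X = X_L − X_C = 1465 Ω
Z = j1465 Ω
|Z| = √(0² + 1465²) = 1465 Ω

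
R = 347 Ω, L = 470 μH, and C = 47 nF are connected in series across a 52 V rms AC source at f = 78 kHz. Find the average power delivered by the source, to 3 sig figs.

6.04 W

ω = 2πf = 490100 rad/s
X_L = ωL = 230 Ω
X_C = 1/(ωC) = 43.4 Ω
Net reactance X = X_L − X_C = 187 Ω
Z = 347 + j187 Ω
|Z| = √(347² + 187²) = 394 Ω
∠Z = arctan(187/347) = 28.3°
I = V/|Z| = 132 mA
P = VI cos φ = 52 × 0.132 × cos(28.3°) = 6.04 W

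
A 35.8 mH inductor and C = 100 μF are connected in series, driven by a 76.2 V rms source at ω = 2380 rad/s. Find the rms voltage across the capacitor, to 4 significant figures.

X_L = ωL = 85.20 Ω
X_C = 1/(ωC) = 4.202 Ω
Net reactance X = X_L − X_C = 81.00 Ω
Z = j81.00 Ω
|Z| = √(0² + 81.00²) = 81.00 Ω
I = V/|Z| = 940.7 mA
V_C = I·|Z_C| = 0.9407 × 4.202 = 3.953 V

3.953 V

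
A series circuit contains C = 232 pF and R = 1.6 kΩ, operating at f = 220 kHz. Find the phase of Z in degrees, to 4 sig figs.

-62.84°

ω = 2πf = 1.382e+06 rad/s
X_C = 1/(ωC) = 3118 Ω
Z = 1600 − j3118 Ω
|Z| = √(1600² + 3118²) = 3505 Ω
∠Z = arctan(-3118/1600) = -62.84°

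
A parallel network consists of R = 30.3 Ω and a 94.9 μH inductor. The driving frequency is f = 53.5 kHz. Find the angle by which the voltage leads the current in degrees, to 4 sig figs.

ω = 2πf = 336200 rad/s
X_L = ωL = 31.90 Ω
Parallel: admittances add. Y = 1/R + 1/(jωL)
Y = (0.03300 − j0.03135) S
|Y| = 0.04552 S → |Z| = 1/|Y| = 21.97 Ω, ∠Z = −∠Y = 43.53°

43.53°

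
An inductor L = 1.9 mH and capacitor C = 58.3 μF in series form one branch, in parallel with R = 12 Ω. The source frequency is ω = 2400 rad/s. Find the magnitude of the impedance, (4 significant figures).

X_L = ωL = 4.560 Ω
X_C = 1/(ωC) = 7.147 Ω
Branch 1: Z₁ = R = 12.00 Ω
Branch 2 (series LC): Z₂ = j(X_L − X_C) = −j2.587 Ω
Parallel: Z = Z₁Z₂/(Z₁+Z₂), |Z| = 2.529 Ω, ∠Z = -77.83°

2.529 Ω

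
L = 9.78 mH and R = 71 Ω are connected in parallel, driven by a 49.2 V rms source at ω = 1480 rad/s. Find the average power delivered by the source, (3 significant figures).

X_L = ωL = 14.5 Ω
Parallel: admittances add. Y = 1/R + 1/(jωL)
Y = (0.0141 − j0.0691) S
|Y| = 0.0705 S → |Z| = 1/|Y| = 14.2 Ω, ∠Z = −∠Y = 78.5°
I = V/|Z| = 3.47 A
P = VI cos φ = 49.2 × 3.47 × cos(78.5°) = 34.1 W

34.1 W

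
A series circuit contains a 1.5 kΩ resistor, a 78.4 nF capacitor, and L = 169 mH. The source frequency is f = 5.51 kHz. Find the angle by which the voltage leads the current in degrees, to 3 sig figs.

ω = 2πf = 34620 rad/s
X_L = ωL = 5850 Ω
X_C = 1/(ωC) = 368 Ω
Net reactance X = X_L − X_C = 5480 Ω
Z = 1500 + j5480 Ω
|Z| = √(1500² + 5480²) = 5680 Ω
∠Z = arctan(5480/1500) = 74.7°

74.7°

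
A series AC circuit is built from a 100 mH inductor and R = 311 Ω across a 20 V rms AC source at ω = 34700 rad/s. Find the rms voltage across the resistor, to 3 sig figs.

1.79 V

X_L = ωL = 3470 Ω
Z = 311 + j3470 Ω
|Z| = √(311² + 3470²) = 3480 Ω
I = V/|Z| = 5.74 mA
V_R = I·|Z_R| = 0.00574 × 311 = 1.79 V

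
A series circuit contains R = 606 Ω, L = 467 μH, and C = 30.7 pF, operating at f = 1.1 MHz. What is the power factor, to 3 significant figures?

0.378

ω = 2πf = 6.912e+06 rad/s
X_L = ωL = 3230 Ω
X_C = 1/(ωC) = 4710 Ω
Net reactance X = X_L − X_C = -1490 Ω
Z = 606 − j1490 Ω
|Z| = √(606² + 1490²) = 1600 Ω
∠Z = arctan(-1490/606) = -67.8°
cos φ = cos(-67.8°) = 0.378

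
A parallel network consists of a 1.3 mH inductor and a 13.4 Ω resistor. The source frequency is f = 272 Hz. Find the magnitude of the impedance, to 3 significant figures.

2.19 Ω

ω = 2πf = 1709 rad/s
X_L = ωL = 2.22 Ω
Parallel: admittances add. Y = 1/R + 1/(jωL)
Y = (0.0746 − j0.450) S
|Y| = 0.456 S → |Z| = 1/|Y| = 2.19 Ω, ∠Z = −∠Y = 80.6°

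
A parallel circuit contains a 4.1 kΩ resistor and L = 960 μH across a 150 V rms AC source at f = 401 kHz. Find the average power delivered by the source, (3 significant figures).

ω = 2πf = 2.52e+06 rad/s
X_L = ωL = 2420 Ω
Parallel: admittances add. Y = 1/R + 1/(jωL)
Y = (0.000244 − j0.000413) S
|Y| = 0.000480 S → |Z| = 1/|Y| = 2080 Ω, ∠Z = −∠Y = 59.5°
I = V/|Z| = 72.0 mA
P = VI cos φ = 150 × 0.0720 × cos(59.5°) = 5.49 W

5.49 W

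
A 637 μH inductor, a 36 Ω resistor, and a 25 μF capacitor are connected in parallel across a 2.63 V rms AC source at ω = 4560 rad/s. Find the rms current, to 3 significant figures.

X_L = ωL = 2.90 Ω
X_C = 1/(ωC) = 8.77 Ω
Parallel: admittances add. Y = 1/R + 1/(jωL) + jωC
Y = (0.0278 − j0.230) S
|Y| = 0.232 S → |Z| = 1/|Y| = 4.31 Ω, ∠Z = −∠Y = 83.1°
I = V/|Z| = 2.63/4.31 = 610 mA

610 mA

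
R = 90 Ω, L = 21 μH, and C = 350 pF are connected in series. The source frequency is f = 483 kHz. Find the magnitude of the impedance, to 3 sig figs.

ω = 2πf = 3.035e+06 rad/s
X_L = ωL = 63.7 Ω
X_C = 1/(ωC) = 941 Ω
Net reactance X = X_L − X_C = -878 Ω
Z = 90.0 − j878 Ω
|Z| = √(90.0² + 878²) = 882 Ω

882 Ω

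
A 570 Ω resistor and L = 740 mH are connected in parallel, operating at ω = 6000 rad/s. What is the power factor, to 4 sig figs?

0.9919

X_L = ωL = 4440 Ω
Parallel: admittances add. Y = 1/R + 1/(jωL)
Y = (0.001754 − j0.0002252) S
|Y| = 0.001769 S → |Z| = 1/|Y| = 565.4 Ω, ∠Z = −∠Y = 7.316°
cos φ = cos(7.316°) = 0.9919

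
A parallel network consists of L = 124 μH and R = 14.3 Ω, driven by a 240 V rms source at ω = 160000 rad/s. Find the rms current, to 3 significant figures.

X_L = ωL = 19.8 Ω
Parallel: admittances add. Y = 1/R + 1/(jωL)
Y = (0.0699 − j0.0504) S
|Y| = 0.0862 S → |Z| = 1/|Y| = 11.6 Ω, ∠Z = −∠Y = 35.8°
I = V/|Z| = 240/11.6 = 20.7 A

20.7 A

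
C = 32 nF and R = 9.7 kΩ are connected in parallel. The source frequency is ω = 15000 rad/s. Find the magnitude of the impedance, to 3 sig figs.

X_C = 1/(ωC) = 2080 Ω
Parallel: admittances add. Y = 1/R + jωC
Y = (0.000103 + j0.000480) S
|Y| = 0.000491 S → |Z| = 1/|Y| = 2040 Ω, ∠Z = −∠Y = -77.9°

2040 Ω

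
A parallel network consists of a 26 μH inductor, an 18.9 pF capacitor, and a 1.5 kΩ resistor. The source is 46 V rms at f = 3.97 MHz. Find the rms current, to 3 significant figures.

58.0 mA

ω = 2πf = 2.494e+07 rad/s
X_L = ωL = 649 Ω
X_C = 1/(ωC) = 2120 Ω
Parallel: admittances add. Y = 1/R + 1/(jωL) + jωC
Y = (0.000667 − j0.00107) S
|Y| = 0.00126 S → |Z| = 1/|Y| = 793 Ω, ∠Z = −∠Y = 58.1°
I = V/|Z| = 46/793 = 58.0 mA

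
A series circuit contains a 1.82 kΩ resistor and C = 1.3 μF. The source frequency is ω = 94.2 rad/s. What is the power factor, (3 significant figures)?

0.218

X_C = 1/(ωC) = 8170 Ω
Z = 1820 − j8170 Ω
|Z| = √(1820² + 8170²) = 8370 Ω
∠Z = arctan(-8170/1820) = -77.4°
cos φ = cos(-77.4°) = 0.218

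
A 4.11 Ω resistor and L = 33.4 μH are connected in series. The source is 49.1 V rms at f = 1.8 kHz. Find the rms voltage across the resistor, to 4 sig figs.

48.89 V

ω = 2πf = 11310 rad/s
X_L = ωL = 0.3777 Ω
Z = 4.110 + j0.3777 Ω
|Z| = √(4.110² + 0.3777²) = 4.127 Ω
I = V/|Z| = 11.90 A
V_R = I·|Z_R| = 11.90 × 4.110 = 48.89 V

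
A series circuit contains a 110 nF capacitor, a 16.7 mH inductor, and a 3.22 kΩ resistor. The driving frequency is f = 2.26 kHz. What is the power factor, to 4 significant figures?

0.9923

ω = 2πf = 14200 rad/s
X_L = ωL = 237.1 Ω
X_C = 1/(ωC) = 640.2 Ω
Net reactance X = X_L − X_C = -403.1 Ω
Z = 3220 − j403.1 Ω
|Z| = √(3220² + 403.1²) = 3245 Ω
∠Z = arctan(-403.1/3220) = -7.135°
cos φ = cos(-7.135°) = 0.9923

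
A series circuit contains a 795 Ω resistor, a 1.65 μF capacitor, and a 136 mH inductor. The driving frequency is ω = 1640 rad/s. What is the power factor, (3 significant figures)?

0.983

X_L = ωL = 223 Ω
X_C = 1/(ωC) = 370 Ω
Net reactance X = X_L − X_C = -147 Ω
Z = 795 − j147 Ω
|Z| = √(795² + 147²) = 808 Ω
∠Z = arctan(-147/795) = -10.4°
cos φ = cos(-10.4°) = 0.983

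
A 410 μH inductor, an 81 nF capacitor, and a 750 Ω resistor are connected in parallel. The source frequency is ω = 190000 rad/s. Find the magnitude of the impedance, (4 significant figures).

X_L = ωL = 77.90 Ω
X_C = 1/(ωC) = 64.98 Ω
Parallel: admittances add. Y = 1/R + 1/(jωL) + jωC
Y = (0.001333 + j0.002553) S
|Y| = 0.002880 S → |Z| = 1/|Y| = 347.2 Ω, ∠Z = −∠Y = -62.42°

347.2 Ω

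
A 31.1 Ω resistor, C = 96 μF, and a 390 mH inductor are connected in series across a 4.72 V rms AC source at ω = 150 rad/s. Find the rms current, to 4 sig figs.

X_L = ωL = 58.50 Ω
X_C = 1/(ωC) = 69.44 Ω
Net reactance X = X_L − X_C = -10.94 Ω
Z = 31.10 − j10.94 Ω
|Z| = √(31.10² + 10.94²) = 32.97 Ω
I = V/|Z| = 4.72/32.97 = 143.2 mA

143.2 mA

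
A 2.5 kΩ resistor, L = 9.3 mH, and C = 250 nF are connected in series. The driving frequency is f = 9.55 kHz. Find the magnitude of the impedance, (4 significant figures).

2548 Ω

ω = 2πf = 60000 rad/s
X_L = ωL = 558.0 Ω
X_C = 1/(ωC) = 66.66 Ω
Net reactance X = X_L − X_C = 491.4 Ω
Z = 2500 + j491.4 Ω
|Z| = √(2500² + 491.4²) = 2548 Ω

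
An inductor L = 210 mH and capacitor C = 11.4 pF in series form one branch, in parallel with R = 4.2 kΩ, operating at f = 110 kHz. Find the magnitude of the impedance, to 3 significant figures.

ω = 2πf = 691200 rad/s
X_L = ωL = 145000 Ω
X_C = 1/(ωC) = 127000 Ω
Branch 1: Z₁ = R = 4200 Ω
Branch 2 (series LC): Z₂ = j(X_L − X_C) = j18200 Ω
Parallel: Z = Z₁Z₂/(Z₁+Z₂), |Z| = 4090 Ω, ∠Z = 13.0°

4090 Ω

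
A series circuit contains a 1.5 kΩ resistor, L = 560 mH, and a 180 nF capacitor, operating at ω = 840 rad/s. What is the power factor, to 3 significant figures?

X_L = ωL = 470 Ω
X_C = 1/(ωC) = 6610 Ω
Net reactance X = X_L − X_C = -6140 Ω
Z = 1500 − j6140 Ω
|Z| = √(1500² + 6140²) = 6320 Ω
∠Z = arctan(-6140/1500) = -76.3°
cos φ = cos(-76.3°) = 0.237

0.237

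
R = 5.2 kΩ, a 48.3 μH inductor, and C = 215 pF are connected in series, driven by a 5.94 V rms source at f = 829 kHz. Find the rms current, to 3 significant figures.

1.13 mA

ω = 2πf = 5.209e+06 rad/s
X_L = ωL = 252 Ω
X_C = 1/(ωC) = 893 Ω
Net reactance X = X_L − X_C = -641 Ω
Z = 5200 − j641 Ω
|Z| = √(5200² + 641²) = 5240 Ω
I = V/|Z| = 5.94/5240 = 1.13 mA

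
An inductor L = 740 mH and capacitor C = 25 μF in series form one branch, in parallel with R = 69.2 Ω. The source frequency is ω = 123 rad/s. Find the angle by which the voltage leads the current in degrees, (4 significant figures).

X_L = ωL = 91.02 Ω
X_C = 1/(ωC) = 325.2 Ω
Branch 1: Z₁ = R = 69.20 Ω
Branch 2 (series LC): Z₂ = j(X_L − X_C) = −j234.2 Ω
Parallel: Z = Z₁Z₂/(Z₁+Z₂), |Z| = 66.36 Ω, ∠Z = -16.46°

-16.46°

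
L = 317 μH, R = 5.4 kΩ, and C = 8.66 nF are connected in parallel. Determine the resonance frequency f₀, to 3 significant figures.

96.1 kHz

ω₀ = 1/√(LC) = 1/√(0.000317 × 8.66e-09) = 603500 rad/s
f₀ = ω₀/(2π) = 96.1 kHz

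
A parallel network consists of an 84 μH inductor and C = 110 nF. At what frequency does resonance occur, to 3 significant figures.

ω₀ = 1/√(LC) = 1/√(8.4e-05 × 1.1e-07) = 329000 rad/s
f₀ = ω₀/(2π) = 52.4 kHz

52.4 kHz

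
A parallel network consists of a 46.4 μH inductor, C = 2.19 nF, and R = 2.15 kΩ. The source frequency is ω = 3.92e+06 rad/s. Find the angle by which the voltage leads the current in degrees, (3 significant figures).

-81.4°

X_L = ωL = 182 Ω
X_C = 1/(ωC) = 116 Ω
Parallel: admittances add. Y = 1/R + 1/(jωL) + jωC
Y = (0.000465 + j0.00309) S
|Y| = 0.00312 S → |Z| = 1/|Y| = 320 Ω, ∠Z = −∠Y = -81.4°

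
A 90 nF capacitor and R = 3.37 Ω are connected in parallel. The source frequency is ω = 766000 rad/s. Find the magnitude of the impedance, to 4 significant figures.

3.283 Ω

X_C = 1/(ωC) = 14.51 Ω
Parallel: admittances add. Y = 1/R + jωC
Y = (0.2967 + j0.06894) S
|Y| = 0.3046 S → |Z| = 1/|Y| = 3.283 Ω, ∠Z = −∠Y = -13.08°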